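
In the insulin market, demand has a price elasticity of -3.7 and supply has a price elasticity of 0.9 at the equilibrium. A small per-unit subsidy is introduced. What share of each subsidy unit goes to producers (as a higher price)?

Producer share = 37/46

For a small subsidy around the equilibrium, the benefit split depends on the relative slopes, which at a point are proportional to the elasticities.
Buyer share = εs/(εs + |εd|) = 0.9/(0.9 + 3.7) = 9/46; seller share = |εd|/(εs + |εd|) = 37/46.
So producers capture 37/46 of the subsidy.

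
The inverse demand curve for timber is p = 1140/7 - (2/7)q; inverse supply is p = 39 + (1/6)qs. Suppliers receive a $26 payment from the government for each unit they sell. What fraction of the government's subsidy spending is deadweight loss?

DWL / government spending = 91/1049

Pre-subsidy: 1140/7 - (2/7)q = 39 + (1/6)q gives q* = 5202/19 and p* = 1608/19.
With the subsidy, sellers receive ps = pb + 26 for each unit, where pb is the price buyers pay.
On the curves, pb = 1140/7 - (2/7)q and ps = 39 + (1/6)q; the wedge ps − pb = 26 gives 39 + (1/6)q − (1140/7 - (2/7)q) = 26, so q' = 6294/19.
Then pb = 1140/7 − (2/7)·(6294/19) = 1296/19 and ps = 39 + (1/6)·(6294/19) = 1790/19.
ΔCS = ½(5202/19 + 6294/19)(1608/19 − 1296/19) = 1793376/361; ΔPS = ½(5202/19 + 6294/19)(1790/19 − 1608/19) = 1046136/361.
Government spending = 26 × 6294/19 = 163644/19.
DWL = ½ × 26 × (6294/19 − 5202/19) = 14196/19; fraction = (14196/19) / (163644/19) = 91/1049.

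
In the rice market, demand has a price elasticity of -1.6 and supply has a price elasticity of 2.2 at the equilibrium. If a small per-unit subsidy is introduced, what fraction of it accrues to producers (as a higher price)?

For a small subsidy around the equilibrium, the benefit split depends on the relative slopes, which at a point are proportional to the elasticities.
Buyer share = εs/(εs + |εd|) = 2.2/(2.2 + 1.6) = 11/19; seller share = |εd|/(εs + |εd|) = 8/19.
So producers capture 8/19 of the subsidy.

Producer share = 8/19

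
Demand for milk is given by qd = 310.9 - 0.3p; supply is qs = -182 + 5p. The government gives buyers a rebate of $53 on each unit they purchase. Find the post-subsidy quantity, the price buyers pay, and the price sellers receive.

q' = 298; buyers pay $43; sellers receive $96

Pre-subsidy: 310.9 - 0.3p = -182 + 5p gives p* = 93, q* = 283.
With the rebate, buyers effectively pay pb = ps − 53, where ps is the price sellers receive.
Demand in terms of ps becomes qd = 310.9 − 0.3(ps − 53) = 326.8 - 0.3ps. Setting this equal to supply: 326.8 - 0.3ps = -182 + 5ps, so ps = 96.
Buyers pay pb = 96 − 53 = 43; q' = -182 + 5·96 = 298.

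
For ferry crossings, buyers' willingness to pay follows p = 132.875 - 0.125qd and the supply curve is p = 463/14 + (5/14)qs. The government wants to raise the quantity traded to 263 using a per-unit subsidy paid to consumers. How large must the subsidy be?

At q = 263, from the demand curve buyers pay pb = 132.875 − 0.125·263 = 100; from the supply curve sellers need ps = 463/14 + (5/14)·263 = 127.
The subsidy must fill the gap: s = ps − pb = 127 − 100 = 27.

Required subsidy s = 27 per unit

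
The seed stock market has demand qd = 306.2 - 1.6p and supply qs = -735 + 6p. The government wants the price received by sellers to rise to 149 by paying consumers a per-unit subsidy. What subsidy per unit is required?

Required subsidy s = 57 per unit

At a seller price of 149, quantity supplied is -735 + 6·149 = 159.
Buyers absorb 159 only when they pay pb with 306.2 − 1.6·pb = 159, i.e. pb = 92.
s = ps − pb = 149 − 92 = 57.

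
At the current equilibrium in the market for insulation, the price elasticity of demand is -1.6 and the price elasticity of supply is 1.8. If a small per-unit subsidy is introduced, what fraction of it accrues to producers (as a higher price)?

For a small subsidy around the equilibrium, the benefit split depends on the relative slopes, which at a point are proportional to the elasticities.
Buyer share = εs/(εs + |εd|) = 1.8/(1.8 + 1.6) = 9/17; seller share = |εd|/(εs + |εd|) = 8/17.
So producers capture 8/17 of the subsidy.

Producer share = 8/17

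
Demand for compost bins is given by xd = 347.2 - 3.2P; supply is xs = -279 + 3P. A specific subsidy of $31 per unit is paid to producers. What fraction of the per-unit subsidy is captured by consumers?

Pre-subsidy: 347.2 - 3.2P = -279 + 3P gives P* = 101, x* = 24.
With the subsidy, sellers receive Ps = Pb + 31 for each unit, where Pb is the price buyers pay.
Supply in terms of Pb becomes xs = -279 + 3(Pb + 31) = -186 + 3Pb. Setting this equal to demand: 347.2 - 3.2Pb = -186 + 3Pb, so Pb = 86.
Sellers receive Ps = 86 + 31 = 117; x' = 347.2 − 3.2·86 = 72.
Buyers' price falls by P* − Pb = 101 − 86 = 15; sellers' price rises by Ps − P* = 117 − 101 = 16.
So consumers capture 15/31 = 15/31 of each unit of subsidy.

Consumer share = 15/31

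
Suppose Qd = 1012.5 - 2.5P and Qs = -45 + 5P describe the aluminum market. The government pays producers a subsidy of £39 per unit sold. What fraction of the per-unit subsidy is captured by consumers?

Consumer share = 2/3

Pre-subsidy: 1012.5 - 2.5P = -45 + 5P gives P* = 141, Q* = 660.
With the subsidy, sellers receive Ps = Pb + 39 for each unit, where Pb is the price buyers pay.
Supply in terms of Pb becomes Qs = -45 + 5(Pb + 39) = 150 + 5Pb. Setting this equal to demand: 1012.5 - 2.5Pb = 150 + 5Pb, so Pb = 115.
Sellers receive Ps = 115 + 39 = 154; Q' = 1012.5 − 2.5·115 = 725.
Buyers' price falls by P* − Pb = 141 − 115 = 26; sellers' price rises by Ps − P* = 154 − 141 = 13.
So consumers capture 26/39 = 2/3 of each unit of subsidy.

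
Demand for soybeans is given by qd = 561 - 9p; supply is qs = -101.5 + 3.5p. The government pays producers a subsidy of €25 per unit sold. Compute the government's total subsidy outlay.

Government cost = €3675

Pre-subsidy: 561 - 9p = -101.5 + 3.5p gives p* = 53, q* = 84.
With the subsidy, sellers receive ps = pb + 25 for each unit, where pb is the price buyers pay.
Supply in terms of pb becomes qs = -101.5 + 3.5(pb + 25) = -14 + 3.5pb. Setting this equal to demand: 561 - 9pb = -14 + 3.5pb, so pb = 46.
Sellers receive ps = 46 + 25 = 71; q' = 561 − 9·46 = 147.
Government outlay = subsidy × quantity = 25 × 147 = 3675.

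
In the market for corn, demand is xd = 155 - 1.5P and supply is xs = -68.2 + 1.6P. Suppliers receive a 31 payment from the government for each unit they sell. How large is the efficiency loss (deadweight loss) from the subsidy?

Deadweight loss = 372

Pre-subsidy: 155 - 1.5P = -68.2 + 1.6P gives P* = 72, x* = 47.
With the subsidy, sellers receive Ps = Pb + 31 for each unit, where Pb is the price buyers pay.
Supply in terms of Pb becomes xs = -68.2 + 1.6(Pb + 31) = -18.6 + 1.6Pb. Setting this equal to demand: 155 - 1.5Pb = -18.6 + 1.6Pb, so Pb = 56.
Sellers receive Ps = 56 + 31 = 87; x' = 155 − 1.5·56 = 71.
The subsidy expands output by 71 − 47 = 24 past the efficient level; on those units the gap between marginal cost and willingness to pay runs from 0 up to 31.
DWL = ½ × 31 × 24 = 372.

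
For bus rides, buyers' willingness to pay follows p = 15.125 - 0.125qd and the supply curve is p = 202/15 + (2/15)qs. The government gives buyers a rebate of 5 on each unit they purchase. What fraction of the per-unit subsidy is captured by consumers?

Consumer share = 15/31

Pre-subsidy: 15.125 - 0.125q = 202/15 + (2/15)q gives q* = 199/31 and p* = 444/31.
With the rebate, buyers effectively pay pb = ps − 5, where ps is the price sellers receive.
On the curves, pb = 15.125 - 0.125q and ps = 202/15 + (2/15)q; the wedge ps − pb = 5 gives 202/15 + (2/15)q − (15.125 - 0.125q) = 5, so q' = 799/31.
Then pb = 15.125 − 0.125·(799/31) = 369/31 and ps = 202/15 + (2/15)·(799/31) = 524/31.
Buyers' price falls by p* − pb = 444/31 − 369/31 = 75/31; sellers' price rises by ps − p* = 524/31 − 444/31 = 80/31.
So consumers capture (75/31)/5 = 15/31 of each unit of subsidy.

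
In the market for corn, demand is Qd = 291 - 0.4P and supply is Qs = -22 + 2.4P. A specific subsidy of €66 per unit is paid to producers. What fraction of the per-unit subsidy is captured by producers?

Producer share = 1/7

Pre-subsidy: 291 - 0.4P = -22 + 2.4P gives P* = 1565/14, Q* = 1724/7.
With the subsidy, sellers receive Ps = Pb + 66 for each unit, where Pb is the price buyers pay.
Supply in terms of Pb becomes Qs = -22 + 2.4(Pb + 66) = 136.4 + 2.4Pb. Setting this equal to demand: 291 - 0.4Pb = 136.4 + 2.4Pb, so Pb = 773/14.
Sellers receive Ps = 773/14 + 66 = 1697/14; Q' = 291 − 0.4·(773/14) = 9412/35.
Buyers' price falls by P* − Pb = 1565/14 − 773/14 = 396/7; sellers' price rises by Ps − P* = 1697/14 − 1565/14 = 66/7.
So producers capture (66/7)/66 = 1/7 of each unit of subsidy.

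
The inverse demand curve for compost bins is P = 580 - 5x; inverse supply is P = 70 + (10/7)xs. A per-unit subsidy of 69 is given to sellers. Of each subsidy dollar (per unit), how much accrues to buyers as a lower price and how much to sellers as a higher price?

Pre-subsidy: 580 - 5x = 70 + (10/7)x gives x* = 238/3 and P* = 550/3.
With the subsidy, sellers receive Ps = Pb + 69 for each unit, where Pb is the price buyers pay.
On the curves, Pb = 580 - 5x and Ps = 70 + (10/7)x; the wedge Ps − Pb = 69 gives 70 + (10/7)x − (580 - 5x) = 69, so x' = 1351/15.
Then Pb = 580 − 5·(1351/15) = 389/3 and Ps = 70 + (10/7)·(1351/15) = 596/3.
Buyers' price falls by P* − Pb = 550/3 − 389/3 = 161/3; sellers' price rises by Ps − P* = 596/3 − 550/3 = 46/3.

Buyers gain 161/3 per unit; sellers gain 46/3 per unit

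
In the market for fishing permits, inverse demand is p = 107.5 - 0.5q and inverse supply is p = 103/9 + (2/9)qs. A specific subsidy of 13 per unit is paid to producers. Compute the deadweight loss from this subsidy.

Pre-subsidy: 107.5 - 0.5q = 103/9 + (2/9)q gives q* = 133 and p* = 41.
With the subsidy, sellers receive ps = pb + 13 for each unit, where pb is the price buyers pay.
On the curves, pb = 107.5 - 0.5q and ps = 103/9 + (2/9)q; the wedge ps − pb = 13 gives 103/9 + (2/9)q − (107.5 - 0.5q) = 13, so q' = 151.
Then pb = 107.5 − 0.5·151 = 32 and ps = 103/9 + (2/9)·151 = 45.
The subsidy expands output by 151 − 133 = 18 past the efficient level; on those units the gap between marginal cost and willingness to pay runs from 0 up to 13.
DWL = ½ × 13 × 18 = 117.

Deadweight loss = 117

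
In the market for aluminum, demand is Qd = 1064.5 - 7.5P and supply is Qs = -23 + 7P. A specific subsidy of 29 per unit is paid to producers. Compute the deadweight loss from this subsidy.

Pre-subsidy: 1064.5 - 7.5P = -23 + 7P gives P* = 75, Q* = 502.
With the subsidy, sellers receive Ps = Pb + 29 for each unit, where Pb is the price buyers pay.
Supply in terms of Pb becomes Qs = -23 + 7(Pb + 29) = 180 + 7Pb. Setting this equal to demand: 1064.5 - 7.5Pb = 180 + 7Pb, so Pb = 61.
Sellers receive Ps = 61 + 29 = 90; Q' = 1064.5 − 7.5·61 = 607.
The subsidy expands output by 607 − 502 = 105 past the efficient level; on those units the gap between marginal cost and willingness to pay runs from 0 up to 29.
DWL = ½ × 29 × 105 = 1522.5.

Deadweight loss = 1522.5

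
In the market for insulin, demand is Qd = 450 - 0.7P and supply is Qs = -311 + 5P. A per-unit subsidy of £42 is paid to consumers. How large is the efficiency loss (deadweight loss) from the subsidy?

Pre-subsidy: 450 - 0.7P = -311 + 5P gives P* = 7610/57, Q* = 20323/57.
With the rebate, buyers effectively pay Pb = Ps − 42, where Ps is the price sellers receive.
Demand in terms of Ps becomes Qd = 450 − 0.7(Ps − 42) = 479.4 - 0.7Ps. Setting this equal to supply: 479.4 - 0.7Ps = -311 + 5Ps, so Ps = 416/3.
Buyers pay Pb = 416/3 − 42 = 290/3; Q' = -311 + 5·(416/3) = 1147/3.
The subsidy expands output by 1147/3 − 20323/57 = 490/19 past the efficient level; on those units the gap between marginal cost and willingness to pay runs from 0 up to 42.
DWL = ½ × 42 × 490/19 = 10290/19.

Deadweight loss = 10290/19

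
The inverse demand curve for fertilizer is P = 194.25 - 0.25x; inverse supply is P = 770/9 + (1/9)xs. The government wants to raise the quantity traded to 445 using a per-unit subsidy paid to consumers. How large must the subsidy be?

Required subsidy s = 52 per unit

At x = 445, from the demand curve buyers pay Pb = 194.25 − 0.25·445 = 83; from the supply curve sellers need Ps = 770/9 + (1/9)·445 = 135.
The subsidy must fill the gap: s = Ps − Pb = 135 − 83 = 52.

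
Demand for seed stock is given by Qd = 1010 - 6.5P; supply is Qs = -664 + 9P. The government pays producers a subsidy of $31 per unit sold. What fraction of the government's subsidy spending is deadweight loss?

DWL / government spending = 117/850

Pre-subsidy: 1010 - 6.5P = -664 + 9P gives P* = 108, Q* = 308.
With the subsidy, sellers receive Ps = Pb + 31 for each unit, where Pb is the price buyers pay.
Supply in terms of Pb becomes Qs = -664 + 9(Pb + 31) = -385 + 9Pb. Setting this equal to demand: 1010 - 6.5Pb = -385 + 9Pb, so Pb = 90.
Sellers receive Ps = 90 + 31 = 121; Q' = 1010 − 6.5·90 = 425.
ΔCS = ½(308 + 425)(108 − 90) = 6597; ΔPS = ½(308 + 425)(121 − 108) = 4764.5.
Government spending = 31 × 425 = 13175.
DWL = ½ × 31 × (425 − 308) = 1813.5; fraction = 1813.5 / 13175 = 117/850.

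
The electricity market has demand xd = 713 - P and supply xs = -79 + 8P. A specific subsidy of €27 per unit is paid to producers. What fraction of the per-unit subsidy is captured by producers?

Producer share = 1/9

Pre-subsidy: 713 - P = -79 + 8P gives P* = 88, x* = 625.
With the subsidy, sellers receive Ps = Pb + 27 for each unit, where Pb is the price buyers pay.
Supply in terms of Pb becomes xs = -79 + 8(Pb + 27) = 137 + 8Pb. Setting this equal to demand: 713 - Pb = 137 + 8Pb, so Pb = 64.
Sellers receive Ps = 64 + 27 = 91; x' = 713 − 1·64 = 649.
Buyers' price falls by P* − Pb = 88 − 64 = 24; sellers' price rises by Ps − P* = 91 − 88 = 3.
So producers capture 3/27 = 1/9 of each unit of subsidy.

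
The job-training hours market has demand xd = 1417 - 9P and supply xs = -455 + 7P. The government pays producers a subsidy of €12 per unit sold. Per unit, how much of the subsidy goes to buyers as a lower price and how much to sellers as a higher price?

Buyers gain €5.25 per unit; sellers gain €6.75 per unit

Pre-subsidy: 1417 - 9P = -455 + 7P gives P* = 117, x* = 364.
With the subsidy, sellers receive Ps = Pb + 12 for each unit, where Pb is the price buyers pay.
Supply in terms of Pb becomes xs = -455 + 7(Pb + 12) = -371 + 7Pb. Setting this equal to demand: 1417 - 9Pb = -371 + 7Pb, so Pb = 111.75.
Sellers receive Ps = 111.75 + 12 = 123.75; x' = 1417 − 9·111.75 = 411.25.
Buyers' price falls by P* − Pb = 117 − 111.75 = 5.25; sellers' price rises by Ps − P* = 123.75 − 117 = 6.75.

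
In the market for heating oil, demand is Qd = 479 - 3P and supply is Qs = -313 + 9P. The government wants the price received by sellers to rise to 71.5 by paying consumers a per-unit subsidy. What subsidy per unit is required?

Required subsidy s = 22 per unit

At a seller price of 71.5, quantity supplied is -313 + 9·71.5 = 330.5.
Buyers absorb 330.5 only when they pay Pb with 479 − 3·Pb = 330.5, i.e. Pb = 49.5.
s = Ps − Pb = 71.5 − 49.5 = 22.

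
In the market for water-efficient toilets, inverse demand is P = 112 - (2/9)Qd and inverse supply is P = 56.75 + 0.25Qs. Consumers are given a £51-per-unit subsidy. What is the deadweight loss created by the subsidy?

Deadweight loss = £2754

Pre-subsidy: 112 - (2/9)Q = 56.75 + 0.25Q gives Q* = 117 and P* = 86.
With the rebate, buyers effectively pay Pb = Ps − 51, where Ps is the price sellers receive.
On the curves, Pb = 112 - (2/9)Q and Ps = 56.75 + 0.25Q; the wedge Ps − Pb = 51 gives 56.75 + 0.25Q − (112 - (2/9)Q) = 51, so Q' = 225.
Then Pb = 112 − (2/9)·225 = 62 and Ps = 56.75 + 0.25·225 = 113.
The subsidy expands output by 225 − 117 = 108 past the efficient level; on those units the gap between marginal cost and willingness to pay runs from 0 up to 51.
DWL = ½ × 51 × 108 = 2754.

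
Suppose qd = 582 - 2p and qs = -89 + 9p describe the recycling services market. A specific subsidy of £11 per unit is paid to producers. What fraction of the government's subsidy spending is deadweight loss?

Pre-subsidy: 582 - 2p = -89 + 9p gives p* = 61, q* = 460.
With the subsidy, sellers receive ps = pb + 11 for each unit, where pb is the price buyers pay.
Supply in terms of pb becomes qs = -89 + 9(pb + 11) = 10 + 9pb. Setting this equal to demand: 582 - 2pb = 10 + 9pb, so pb = 52.
Sellers receive ps = 52 + 11 = 63; q' = 582 − 2·52 = 478.
ΔCS = ½(460 + 478)(61 − 52) = 4221; ΔPS = ½(460 + 478)(63 − 61) = 938.
Government spending = 11 × 478 = 5258.
DWL = ½ × 11 × (478 − 460) = 99; fraction = 99 / 5258 = 9/478.

DWL / government spending = 9/478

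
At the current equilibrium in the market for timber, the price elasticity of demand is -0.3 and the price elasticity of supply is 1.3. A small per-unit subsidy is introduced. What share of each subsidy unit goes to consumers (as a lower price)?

Consumer share = 0.8125

For a small subsidy around the equilibrium, the benefit split depends on the relative slopes, which at a point are proportional to the elasticities.
Buyer share = εs/(εs + |εd|) = 1.3/(1.3 + 0.3) = 0.8125; seller share = |εd|/(εs + |εd|) = 0.1875.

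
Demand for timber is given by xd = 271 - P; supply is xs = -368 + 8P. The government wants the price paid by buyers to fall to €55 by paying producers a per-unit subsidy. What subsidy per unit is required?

At a buyer price of 55, quantity demanded is 271 − 1·55 = 216.
Sellers supply 216 only when they receive Ps with -368 + 8·Ps = 216, i.e. Ps = 73.
s = Ps − Pb = 73 − 55 = 18.

Required subsidy s = €18 per unit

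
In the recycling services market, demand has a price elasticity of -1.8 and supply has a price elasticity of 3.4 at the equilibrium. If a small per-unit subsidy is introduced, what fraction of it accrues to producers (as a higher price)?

Producer share = 9/26

For a small subsidy around the equilibrium, the benefit split depends on the relative slopes, which at a point are proportional to the elasticities.
Buyer share = εs/(εs + |εd|) = 3.4/(3.4 + 1.8) = 17/26; seller share = |εd|/(εs + |εd|) = 9/26.
So producers capture 9/26 of the subsidy.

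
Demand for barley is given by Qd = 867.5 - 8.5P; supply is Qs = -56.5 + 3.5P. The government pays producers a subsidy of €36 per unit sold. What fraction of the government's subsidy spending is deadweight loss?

Pre-subsidy: 867.5 - 8.5P = -56.5 + 3.5P gives P* = 77, Q* = 213.
With the subsidy, sellers receive Ps = Pb + 36 for each unit, where Pb is the price buyers pay.
Supply in terms of Pb becomes Qs = -56.5 + 3.5(Pb + 36) = 69.5 + 3.5Pb. Setting this equal to demand: 867.5 - 8.5Pb = 69.5 + 3.5Pb, so Pb = 66.5.
Sellers receive Ps = 66.5 + 36 = 102.5; Q' = 867.5 − 8.5·66.5 = 302.25.
ΔCS = ½(213 + 302.25)(77 − 66.5) = 2705.0625; ΔPS = ½(213 + 302.25)(102.5 − 77) = 6569.4375.
Government spending = 36 × 302.25 = 10881.
DWL = ½ × 36 × (302.25 − 213) = 1606.5; fraction = 1606.5 / 10881 = 119/806.

DWL / government spending = 119/806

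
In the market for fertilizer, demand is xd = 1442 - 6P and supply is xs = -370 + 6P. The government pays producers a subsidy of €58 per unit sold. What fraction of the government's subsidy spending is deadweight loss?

DWL / government spending = 87/710

Pre-subsidy: 1442 - 6P = -370 + 6P gives P* = 151, x* = 536.
With the subsidy, sellers receive Ps = Pb + 58 for each unit, where Pb is the price buyers pay.
Supply in terms of Pb becomes xs = -370 + 6(Pb + 58) = -22 + 6Pb. Setting this equal to demand: 1442 - 6Pb = -22 + 6Pb, so Pb = 122.
Sellers receive Ps = 122 + 58 = 180; x' = 1442 − 6·122 = 710.
ΔCS = ½(536 + 710)(151 − 122) = 18067; ΔPS = ½(536 + 710)(180 − 151) = 18067.
Government spending = 58 × 710 = 41180.
DWL = ½ × 58 × (710 − 536) = 5046; fraction = 5046 / 41180 = 87/710.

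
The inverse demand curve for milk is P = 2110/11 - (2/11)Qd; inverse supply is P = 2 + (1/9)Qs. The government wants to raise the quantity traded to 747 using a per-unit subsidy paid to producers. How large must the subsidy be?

At Q = 747, from the demand curve buyers pay Pb = 2110/11 − (2/11)·747 = 56; from the supply curve sellers need Ps = 2 + (1/9)·747 = 85.
The subsidy must fill the gap: s = Ps − Pb = 85 − 56 = 29.

Required subsidy s = 29 per unit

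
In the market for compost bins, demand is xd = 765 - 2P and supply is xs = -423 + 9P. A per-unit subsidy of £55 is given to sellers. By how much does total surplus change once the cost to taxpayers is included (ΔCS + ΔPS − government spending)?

Net change in total surplus = -£2475

Pre-subsidy: 765 - 2P = -423 + 9P gives P* = 108, x* = 549.
With the subsidy, sellers receive Ps = Pb + 55 for each unit, where Pb is the price buyers pay.
Supply in terms of Pb becomes xs = -423 + 9(Pb + 55) = 72 + 9Pb. Setting this equal to demand: 765 - 2Pb = 72 + 9Pb, so Pb = 63.
Sellers receive Ps = 63 + 55 = 118; x' = 765 − 2·63 = 639.
ΔCS = ½(549 + 639)(108 − 63) = 26730; ΔPS = ½(549 + 639)(118 − 108) = 5940.
Government spending = 55 × 639 = 35145.
Net change = 26730 + 5940 − 35145 = -2475. The loss equals the DWL triangle ½·55·90.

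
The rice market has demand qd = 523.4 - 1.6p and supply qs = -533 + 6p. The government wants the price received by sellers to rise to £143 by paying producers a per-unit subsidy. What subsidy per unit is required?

At a seller price of 143, quantity supplied is -533 + 6·143 = 325.
Buyers absorb 325 only when they pay pb with 523.4 − 1.6·pb = 325, i.e. pb = 124.
s = ps − pb = 143 − 124 = 19.

Required subsidy s = £19 per unit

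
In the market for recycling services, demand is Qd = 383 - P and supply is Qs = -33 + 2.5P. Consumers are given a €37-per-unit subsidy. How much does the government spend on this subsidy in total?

Government cost = 75258/7

Pre-subsidy: 383 - P = -33 + 2.5P gives P* = 832/7, Q* = 1849/7.
With the rebate, buyers effectively pay Pb = Ps − 37, where Ps is the price sellers receive.
Demand in terms of Ps becomes Qd = 383 − 1(Ps − 37) = 420 - Ps. Setting this equal to supply: 420 - Ps = -33 + 2.5Ps, so Ps = 906/7.
Buyers pay Pb = 906/7 − 37 = 647/7; Q' = -33 + 2.5·(906/7) = 2034/7.
Government outlay = subsidy × quantity = 37 × 2034/7 = 75258/7.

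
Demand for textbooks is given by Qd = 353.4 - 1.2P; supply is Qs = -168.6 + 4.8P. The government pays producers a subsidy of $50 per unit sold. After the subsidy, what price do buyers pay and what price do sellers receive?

Pre-subsidy: 353.4 - 1.2P = -168.6 + 4.8P gives P* = 87, Q* = 249.
With the subsidy, sellers receive Ps = Pb + 50 for each unit, where Pb is the price buyers pay.
Supply in terms of Pb becomes Qs = -168.6 + 4.8(Pb + 50) = 71.4 + 4.8Pb. Setting this equal to demand: 353.4 - 1.2Pb = 71.4 + 4.8Pb, so Pb = 47.
Sellers receive Ps = 47 + 50 = 97; Q' = 353.4 − 1.2·47 = 297.

Buyers pay $47; sellers receive $97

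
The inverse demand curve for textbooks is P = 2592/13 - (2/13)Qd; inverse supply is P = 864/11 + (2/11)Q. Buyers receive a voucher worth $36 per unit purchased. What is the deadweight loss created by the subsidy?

Pre-subsidy: 2592/13 - (2/13)Q = 864/11 + (2/11)Q gives Q* = 360 and P* = 144.
With the rebate, buyers effectively pay Pb = Ps − 36, where Ps is the price sellers receive.
On the curves, Pb = 2592/13 - (2/13)Q and Ps = 864/11 + (2/11)Q; the wedge Ps − Pb = 36 gives 864/11 + (2/11)Q − (2592/13 - (2/13)Q) = 36, so Q' = 467.25.
Then Pb = 2592/13 − (2/13)·467.25 = 127.5 and Ps = 864/11 + (2/11)·467.25 = 163.5.
The subsidy expands output by 467.25 − 360 = 107.25 past the efficient level; on those units the gap between marginal cost and willingness to pay runs from 0 up to 36.
DWL = ½ × 36 × 107.25 = 1930.5.

Deadweight loss = $1930.5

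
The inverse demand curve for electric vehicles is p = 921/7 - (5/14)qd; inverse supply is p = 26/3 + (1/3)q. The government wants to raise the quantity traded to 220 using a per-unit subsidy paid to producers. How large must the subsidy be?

Required subsidy s = 29 per unit

At q = 220, from the demand curve buyers pay pb = 921/7 − (5/14)·220 = 53; from the supply curve sellers need ps = 26/3 + (1/3)·220 = 82.
The subsidy must fill the gap: s = ps − pb = 82 − 53 = 29.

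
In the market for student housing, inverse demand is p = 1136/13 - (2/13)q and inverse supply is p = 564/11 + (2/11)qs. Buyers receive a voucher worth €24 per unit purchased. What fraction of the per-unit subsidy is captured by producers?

Pre-subsidy: 1136/13 - (2/13)q = 564/11 + (2/11)q gives q* = 1291/12 and p* = 425/6.
With the rebate, buyers effectively pay pb = ps − 24, where ps is the price sellers receive.
On the curves, pb = 1136/13 - (2/13)q and ps = 564/11 + (2/11)q; the wedge ps − pb = 24 gives 564/11 + (2/11)q − (1136/13 - (2/13)q) = 24, so q' = 2149/12.
Then pb = 1136/13 − (2/13)·(2149/12) = 359/6 and ps = 564/11 + (2/11)·(2149/12) = 503/6.
Buyers' price falls by p* − pb = 425/6 − 359/6 = 11; sellers' price rises by ps − p* = 503/6 − 425/6 = 13.
So producers capture 13/24 = 13/24 of each unit of subsidy.

Producer share = 13/24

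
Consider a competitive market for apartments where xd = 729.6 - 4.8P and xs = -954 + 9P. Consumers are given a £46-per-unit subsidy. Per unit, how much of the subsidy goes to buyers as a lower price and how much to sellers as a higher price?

Buyers gain £30 per unit; sellers gain £16 per unit

Pre-subsidy: 729.6 - 4.8P = -954 + 9P gives P* = 122, x* = 144.
With the rebate, buyers effectively pay Pb = Ps − 46, where Ps is the price sellers receive.
Demand in terms of Ps becomes xd = 729.6 − 4.8(Ps − 46) = 950.4 - 4.8Ps. Setting this equal to supply: 950.4 - 4.8Ps = -954 + 9Ps, so Ps = 138.
Buyers pay Pb = 138 − 46 = 92; x' = -954 + 9·138 = 288.
Buyers' price falls by P* − Pb = 122 − 92 = 30; sellers' price rises by Ps − P* = 138 − 122 = 16.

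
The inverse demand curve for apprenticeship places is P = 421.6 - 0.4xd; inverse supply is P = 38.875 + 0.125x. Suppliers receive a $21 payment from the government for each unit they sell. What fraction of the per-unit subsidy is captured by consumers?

Consumer share = 16/21

Pre-subsidy: 421.6 - 0.4x = 38.875 + 0.125x gives x* = 729 and P* = 130.
With the subsidy, sellers receive Ps = Pb + 21 for each unit, where Pb is the price buyers pay.
On the curves, Pb = 421.6 - 0.4x and Ps = 38.875 + 0.125x; the wedge Ps − Pb = 21 gives 38.875 + 0.125x − (421.6 - 0.4x) = 21, so x' = 769.
Then Pb = 421.6 − 0.4·769 = 114 and Ps = 38.875 + 0.125·769 = 135.
Buyers' price falls by P* − Pb = 130 − 114 = 16; sellers' price rises by Ps − P* = 135 − 130 = 5.
So consumers capture 16/21 = 16/21 of each unit of subsidy.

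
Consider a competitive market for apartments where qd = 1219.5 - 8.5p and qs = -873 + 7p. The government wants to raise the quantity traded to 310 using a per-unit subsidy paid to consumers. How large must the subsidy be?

At q = 310, invert demand for the buyer price: pb = (1219.5 − 310)/8.5 = 107; invert supply for the seller price: ps = (310 − (-873))/7 = 169.
The subsidy must fill the gap: s = ps − pb = 169 − 107 = 62.

Required subsidy s = 62 per unit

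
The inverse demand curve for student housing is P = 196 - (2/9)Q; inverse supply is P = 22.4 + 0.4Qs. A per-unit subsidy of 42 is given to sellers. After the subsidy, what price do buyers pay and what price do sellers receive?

Pre-subsidy: 196 - (2/9)Q = 22.4 + 0.4Q gives Q* = 279 and P* = 134.
With the subsidy, sellers receive Ps = Pb + 42 for each unit, where Pb is the price buyers pay.
On the curves, Pb = 196 - (2/9)Q and Ps = 22.4 + 0.4Q; the wedge Ps − Pb = 42 gives 22.4 + 0.4Q − (196 - (2/9)Q) = 42, so Q' = 346.5.
Then Pb = 196 − (2/9)·346.5 = 119 and Ps = 22.4 + 0.4·346.5 = 161.

Buyers pay 119; sellers receive 161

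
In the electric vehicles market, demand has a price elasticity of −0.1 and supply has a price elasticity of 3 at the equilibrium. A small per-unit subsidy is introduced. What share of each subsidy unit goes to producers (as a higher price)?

For a small subsidy around the equilibrium, the benefit split depends on the relative slopes, which at a point are proportional to the elasticities.
Buyer share = εs/(εs + |εd|) = 3/(3 + 0.1) = 30/31; seller share = |εd|/(εs + |εd|) = 1/31.
So producers capture 1/31 of the subsidy.

Producer share = 1/31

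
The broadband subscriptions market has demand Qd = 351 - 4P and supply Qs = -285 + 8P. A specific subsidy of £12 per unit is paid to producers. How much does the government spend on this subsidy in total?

Pre-subsidy: 351 - 4P = -285 + 8P gives P* = 53, Q* = 139.
With the subsidy, sellers receive Ps = Pb + 12 for each unit, where Pb is the price buyers pay.
Supply in terms of Pb becomes Qs = -285 + 8(Pb + 12) = -189 + 8Pb. Setting this equal to demand: 351 - 4Pb = -189 + 8Pb, so Pb = 45.
Sellers receive Ps = 45 + 12 = 57; Q' = 351 − 4·45 = 171.
Government outlay = subsidy × quantity = 12 × 171 = 2052.

Government cost = £2052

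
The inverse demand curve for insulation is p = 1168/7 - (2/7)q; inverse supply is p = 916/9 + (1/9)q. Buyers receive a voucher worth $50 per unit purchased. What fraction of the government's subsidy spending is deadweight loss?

Pre-subsidy: 1168/7 - (2/7)q = 916/9 + (1/9)q gives q* = 164 and p* = 120.
With the rebate, buyers effectively pay pb = ps − 50, where ps is the price sellers receive.
On the curves, pb = 1168/7 - (2/7)q and ps = 916/9 + (1/9)q; the wedge ps − pb = 50 gives 916/9 + (1/9)q − (1168/7 - (2/7)q) = 50, so q' = 290.
Then pb = 1168/7 − (2/7)·290 = 84 and ps = 916/9 + (1/9)·290 = 134.
ΔCS = ½(164 + 290)(120 − 84) = 8172; ΔPS = ½(164 + 290)(134 − 120) = 3178.
Government spending = 50 × 290 = 14500.
DWL = ½ × 50 × (290 − 164) = 3150; fraction = 3150 / 14500 = 63/290.

DWL / government spending = 63/290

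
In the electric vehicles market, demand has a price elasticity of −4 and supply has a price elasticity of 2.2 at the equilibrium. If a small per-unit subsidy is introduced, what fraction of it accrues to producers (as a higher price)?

Producer share = 20/31

For a small subsidy around the equilibrium, the benefit split depends on the relative slopes, which at a point are proportional to the elasticities.
Buyer share = εs/(εs + |εd|) = 2.2/(2.2 + 4) = 11/31; seller share = |εd|/(εs + |εd|) = 20/31.
So producers capture 20/31 of the subsidy.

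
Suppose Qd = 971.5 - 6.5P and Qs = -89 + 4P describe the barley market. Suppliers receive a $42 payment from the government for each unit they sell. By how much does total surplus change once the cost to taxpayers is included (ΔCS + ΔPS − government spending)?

Net change in total surplus = -$2184

Pre-subsidy: 971.5 - 6.5P = -89 + 4P gives P* = 101, Q* = 315.
With the subsidy, sellers receive Ps = Pb + 42 for each unit, where Pb is the price buyers pay.
Supply in terms of Pb becomes Qs = -89 + 4(Pb + 42) = 79 + 4Pb. Setting this equal to demand: 971.5 - 6.5Pb = 79 + 4Pb, so Pb = 85.
Sellers receive Ps = 85 + 42 = 127; Q' = 971.5 − 6.5·85 = 419.
ΔCS = ½(315 + 419)(101 − 85) = 5872; ΔPS = ½(315 + 419)(127 − 101) = 9542.
Government spending = 42 × 419 = 17598.
Net change = 5872 + 9542 − 17598 = -2184. The loss equals the DWL triangle ½·42·104.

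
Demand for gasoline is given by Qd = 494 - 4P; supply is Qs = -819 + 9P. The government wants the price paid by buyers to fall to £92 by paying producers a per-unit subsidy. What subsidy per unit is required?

At a buyer price of 92, quantity demanded is 494 − 4·92 = 126.
Sellers supply 126 only when they receive Ps with -819 + 9·Ps = 126, i.e. Ps = 105.
s = Ps − Pb = 105 − 92 = 13.

Required subsidy s = £13 per unit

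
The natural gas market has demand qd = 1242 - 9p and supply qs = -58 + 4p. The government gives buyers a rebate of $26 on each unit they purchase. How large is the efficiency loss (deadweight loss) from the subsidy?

Pre-subsidy: 1242 - 9p = -58 + 4p gives p* = 100, q* = 342.
With the rebate, buyers effectively pay pb = ps − 26, where ps is the price sellers receive.
Demand in terms of ps becomes qd = 1242 − 9(ps − 26) = 1476 - 9ps. Setting this equal to supply: 1476 - 9ps = -58 + 4ps, so ps = 118.
Buyers pay pb = 118 − 26 = 92; q' = -58 + 4·118 = 414.
The subsidy expands output by 414 − 342 = 72 past the efficient level; on those units the gap between marginal cost and willingness to pay runs from 0 up to 26.
DWL = ½ × 26 × 72 = 936.

Deadweight loss = $936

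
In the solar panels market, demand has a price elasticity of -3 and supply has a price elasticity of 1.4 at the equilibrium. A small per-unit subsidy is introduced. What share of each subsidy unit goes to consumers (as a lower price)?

Consumer share = 7/22

For a small subsidy around the equilibrium, the benefit split depends on the relative slopes, which at a point are proportional to the elasticities.
Buyer share = εs/(εs + |εd|) = 1.4/(1.4 + 3) = 7/22; seller share = |εd|/(εs + |εd|) = 15/22.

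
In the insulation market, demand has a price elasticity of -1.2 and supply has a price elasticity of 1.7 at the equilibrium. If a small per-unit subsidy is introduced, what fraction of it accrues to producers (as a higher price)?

For a small subsidy around the equilibrium, the benefit split depends on the relative slopes, which at a point are proportional to the elasticities.
Buyer share = εs/(εs + |εd|) = 1.7/(1.7 + 1.2) = 17/29; seller share = |εd|/(εs + |εd|) = 12/29.
So producers capture 12/29 of the subsidy.

Producer share = 12/29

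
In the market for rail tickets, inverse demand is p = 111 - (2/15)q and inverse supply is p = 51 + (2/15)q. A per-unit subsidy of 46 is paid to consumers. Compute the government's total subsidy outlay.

Government cost = 18285

Pre-subsidy: 111 - (2/15)q = 51 + (2/15)q gives q* = 225 and p* = 81.
With the rebate, buyers effectively pay pb = ps − 46, where ps is the price sellers receive.
On the curves, pb = 111 - (2/15)q and ps = 51 + (2/15)q; the wedge ps − pb = 46 gives 51 + (2/15)q − (111 - (2/15)q) = 46, so q' = 397.5.
Then pb = 111 − (2/15)·397.5 = 58 and ps = 51 + (2/15)·397.5 = 104.
Government outlay = subsidy × quantity = 46 × 397.5 = 18285.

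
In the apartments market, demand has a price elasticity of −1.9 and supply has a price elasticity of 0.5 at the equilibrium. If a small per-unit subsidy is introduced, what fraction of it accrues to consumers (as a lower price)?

For a small subsidy around the equilibrium, the benefit split depends on the relative slopes, which at a point are proportional to the elasticities.
Buyer share = εs/(εs + |εd|) = 0.5/(0.5 + 1.9) = 5/24; seller share = |εd|/(εs + |εd|) = 19/24.

Consumer share = 5/24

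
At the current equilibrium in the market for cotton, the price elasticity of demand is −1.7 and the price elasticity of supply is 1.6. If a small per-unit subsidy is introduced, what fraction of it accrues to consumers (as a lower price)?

Consumer share = 16/33

For a small subsidy around the equilibrium, the benefit split depends on the relative slopes, which at a point are proportional to the elasticities.
Buyer share = εs/(εs + |εd|) = 1.6/(1.6 + 1.7) = 16/33; seller share = |εd|/(εs + |εd|) = 17/33.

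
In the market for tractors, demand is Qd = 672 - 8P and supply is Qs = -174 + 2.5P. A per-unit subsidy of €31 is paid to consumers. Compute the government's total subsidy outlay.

Pre-subsidy: 672 - 8P = -174 + 2.5P gives P* = 564/7, Q* = 192/7.
With the rebate, buyers effectively pay Pb = Ps − 31, where Ps is the price sellers receive.
Demand in terms of Ps becomes Qd = 672 − 8(Ps − 31) = 920 - 8Ps. Setting this equal to supply: 920 - 8Ps = -174 + 2.5Ps, so Ps = 2188/21.
Buyers pay Pb = 2188/21 − 31 = 1537/21; Q' = -174 + 2.5·(2188/21) = 1816/21.
Government outlay = subsidy × quantity = 31 × 1816/21 = 56296/21.

Government cost = 56296/21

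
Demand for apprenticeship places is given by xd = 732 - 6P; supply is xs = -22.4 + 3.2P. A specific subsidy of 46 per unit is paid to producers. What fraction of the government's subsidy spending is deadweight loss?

DWL / government spending = 1/7

Pre-subsidy: 732 - 6P = -22.4 + 3.2P gives P* = 82, x* = 240.
With the subsidy, sellers receive Ps = Pb + 46 for each unit, where Pb is the price buyers pay.
Supply in terms of Pb becomes xs = -22.4 + 3.2(Pb + 46) = 124.8 + 3.2Pb. Setting this equal to demand: 732 - 6Pb = 124.8 + 3.2Pb, so Pb = 66.
Sellers receive Ps = 66 + 46 = 112; x' = 732 − 6·66 = 336.
ΔCS = ½(240 + 336)(82 − 66) = 4608; ΔPS = ½(240 + 336)(112 − 82) = 8640.
Government spending = 46 × 336 = 15456.
DWL = ½ × 46 × (336 − 240) = 2208; fraction = 2208 / 15456 = 1/7.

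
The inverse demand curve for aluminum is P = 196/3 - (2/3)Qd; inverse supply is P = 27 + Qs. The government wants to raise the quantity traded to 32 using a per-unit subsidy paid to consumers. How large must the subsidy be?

Required subsidy s = 15 per unit

At Q = 32, from the demand curve buyers pay Pb = 196/3 − (2/3)·32 = 44; from the supply curve sellers need Ps = 27 + 1·32 = 59.
The subsidy must fill the gap: s = Ps − Pb = 59 − 44 = 15.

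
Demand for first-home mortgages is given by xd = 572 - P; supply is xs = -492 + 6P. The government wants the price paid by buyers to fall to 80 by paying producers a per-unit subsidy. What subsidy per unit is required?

At a buyer price of 80, quantity demanded is 572 − 1·80 = 492.
Sellers supply 492 only when they receive Ps with -492 + 6·Ps = 492, i.e. Ps = 164.
s = Ps − Pb = 164 − 80 = 84.

Required subsidy s = 84 per unit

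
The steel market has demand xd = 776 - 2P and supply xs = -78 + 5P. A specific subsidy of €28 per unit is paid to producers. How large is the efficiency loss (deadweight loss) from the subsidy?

Pre-subsidy: 776 - 2P = -78 + 5P gives P* = 122, x* = 532.
With the subsidy, sellers receive Ps = Pb + 28 for each unit, where Pb is the price buyers pay.
Supply in terms of Pb becomes xs = -78 + 5(Pb + 28) = 62 + 5Pb. Setting this equal to demand: 776 - 2Pb = 62 + 5Pb, so Pb = 102.
Sellers receive Ps = 102 + 28 = 130; x' = 776 − 2·102 = 572.
The subsidy expands output by 572 − 532 = 40 past the efficient level; on those units the gap between marginal cost and willingness to pay runs from 0 up to 28.
DWL = ½ × 28 × 40 = 560.

Deadweight loss = €560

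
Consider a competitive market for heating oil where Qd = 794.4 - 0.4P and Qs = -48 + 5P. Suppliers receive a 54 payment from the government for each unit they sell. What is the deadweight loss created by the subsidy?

Pre-subsidy: 794.4 - 0.4P = -48 + 5P gives P* = 156, Q* = 732.
With the subsidy, sellers receive Ps = Pb + 54 for each unit, where Pb is the price buyers pay.
Supply in terms of Pb becomes Qs = -48 + 5(Pb + 54) = 222 + 5Pb. Setting this equal to demand: 794.4 - 0.4Pb = 222 + 5Pb, so Pb = 106.
Sellers receive Ps = 106 + 54 = 160; Q' = 794.4 − 0.4·106 = 752.
The subsidy expands output by 752 − 732 = 20 past the efficient level; on those units the gap between marginal cost and willingness to pay runs from 0 up to 54.
DWL = ½ × 54 × 20 = 540.

Deadweight loss = 540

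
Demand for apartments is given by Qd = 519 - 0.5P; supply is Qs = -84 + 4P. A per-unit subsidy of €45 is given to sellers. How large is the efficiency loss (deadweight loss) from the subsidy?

Pre-subsidy: 519 - 0.5P = -84 + 4P gives P* = 134, Q* = 452.
With the subsidy, sellers receive Ps = Pb + 45 for each unit, where Pb is the price buyers pay.
Supply in terms of Pb becomes Qs = -84 + 4(Pb + 45) = 96 + 4Pb. Setting this equal to demand: 519 - 0.5Pb = 96 + 4Pb, so Pb = 94.
Sellers receive Ps = 94 + 45 = 139; Q' = 519 − 0.5·94 = 472.
The subsidy expands output by 472 − 452 = 20 past the efficient level; on those units the gap between marginal cost and willingness to pay runs from 0 up to 45.
DWL = ½ × 45 × 20 = 450.

Deadweight loss = €450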